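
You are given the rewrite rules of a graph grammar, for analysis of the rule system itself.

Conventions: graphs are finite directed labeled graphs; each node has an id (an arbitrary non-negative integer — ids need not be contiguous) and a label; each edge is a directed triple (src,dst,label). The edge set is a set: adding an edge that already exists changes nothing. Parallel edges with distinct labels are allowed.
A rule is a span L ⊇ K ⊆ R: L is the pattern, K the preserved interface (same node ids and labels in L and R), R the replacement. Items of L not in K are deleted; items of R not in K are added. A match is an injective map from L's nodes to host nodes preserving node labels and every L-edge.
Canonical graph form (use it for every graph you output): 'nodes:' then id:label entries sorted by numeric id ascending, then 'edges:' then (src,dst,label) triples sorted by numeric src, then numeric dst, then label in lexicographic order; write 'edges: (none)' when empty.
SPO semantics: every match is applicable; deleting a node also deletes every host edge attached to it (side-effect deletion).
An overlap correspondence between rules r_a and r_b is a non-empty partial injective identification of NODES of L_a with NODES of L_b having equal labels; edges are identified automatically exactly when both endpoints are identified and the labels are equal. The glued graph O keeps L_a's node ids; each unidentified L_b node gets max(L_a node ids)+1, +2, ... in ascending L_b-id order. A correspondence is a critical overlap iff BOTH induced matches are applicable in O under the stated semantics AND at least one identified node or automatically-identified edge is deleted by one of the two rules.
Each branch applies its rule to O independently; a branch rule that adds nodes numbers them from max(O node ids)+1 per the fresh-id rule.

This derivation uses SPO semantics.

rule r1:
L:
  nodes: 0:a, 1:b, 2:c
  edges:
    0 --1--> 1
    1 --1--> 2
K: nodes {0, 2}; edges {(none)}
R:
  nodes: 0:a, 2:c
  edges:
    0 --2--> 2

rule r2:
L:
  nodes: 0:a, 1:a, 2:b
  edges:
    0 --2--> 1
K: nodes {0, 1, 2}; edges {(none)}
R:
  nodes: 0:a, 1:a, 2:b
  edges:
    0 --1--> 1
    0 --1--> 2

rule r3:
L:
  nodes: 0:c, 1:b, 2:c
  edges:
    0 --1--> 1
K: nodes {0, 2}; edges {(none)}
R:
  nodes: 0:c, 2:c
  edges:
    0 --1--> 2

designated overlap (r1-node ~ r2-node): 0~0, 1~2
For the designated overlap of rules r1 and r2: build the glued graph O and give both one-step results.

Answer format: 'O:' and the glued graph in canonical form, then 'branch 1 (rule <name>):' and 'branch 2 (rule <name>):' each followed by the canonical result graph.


O:
nodes: 0:a, 1:b, 2:c, 3:a
edges: (0,1,1); (0,3,2); (1,2,1)
branch 1 (rule r1):
nodes: 0:a, 2:c, 3:a
edges: (0,2,2); (0,3,2)
branch 2 (rule r2):
nodes: 0:a, 1:b, 2:c, 3:a
edges: (0,1,1); (0,3,1); (1,2,1)


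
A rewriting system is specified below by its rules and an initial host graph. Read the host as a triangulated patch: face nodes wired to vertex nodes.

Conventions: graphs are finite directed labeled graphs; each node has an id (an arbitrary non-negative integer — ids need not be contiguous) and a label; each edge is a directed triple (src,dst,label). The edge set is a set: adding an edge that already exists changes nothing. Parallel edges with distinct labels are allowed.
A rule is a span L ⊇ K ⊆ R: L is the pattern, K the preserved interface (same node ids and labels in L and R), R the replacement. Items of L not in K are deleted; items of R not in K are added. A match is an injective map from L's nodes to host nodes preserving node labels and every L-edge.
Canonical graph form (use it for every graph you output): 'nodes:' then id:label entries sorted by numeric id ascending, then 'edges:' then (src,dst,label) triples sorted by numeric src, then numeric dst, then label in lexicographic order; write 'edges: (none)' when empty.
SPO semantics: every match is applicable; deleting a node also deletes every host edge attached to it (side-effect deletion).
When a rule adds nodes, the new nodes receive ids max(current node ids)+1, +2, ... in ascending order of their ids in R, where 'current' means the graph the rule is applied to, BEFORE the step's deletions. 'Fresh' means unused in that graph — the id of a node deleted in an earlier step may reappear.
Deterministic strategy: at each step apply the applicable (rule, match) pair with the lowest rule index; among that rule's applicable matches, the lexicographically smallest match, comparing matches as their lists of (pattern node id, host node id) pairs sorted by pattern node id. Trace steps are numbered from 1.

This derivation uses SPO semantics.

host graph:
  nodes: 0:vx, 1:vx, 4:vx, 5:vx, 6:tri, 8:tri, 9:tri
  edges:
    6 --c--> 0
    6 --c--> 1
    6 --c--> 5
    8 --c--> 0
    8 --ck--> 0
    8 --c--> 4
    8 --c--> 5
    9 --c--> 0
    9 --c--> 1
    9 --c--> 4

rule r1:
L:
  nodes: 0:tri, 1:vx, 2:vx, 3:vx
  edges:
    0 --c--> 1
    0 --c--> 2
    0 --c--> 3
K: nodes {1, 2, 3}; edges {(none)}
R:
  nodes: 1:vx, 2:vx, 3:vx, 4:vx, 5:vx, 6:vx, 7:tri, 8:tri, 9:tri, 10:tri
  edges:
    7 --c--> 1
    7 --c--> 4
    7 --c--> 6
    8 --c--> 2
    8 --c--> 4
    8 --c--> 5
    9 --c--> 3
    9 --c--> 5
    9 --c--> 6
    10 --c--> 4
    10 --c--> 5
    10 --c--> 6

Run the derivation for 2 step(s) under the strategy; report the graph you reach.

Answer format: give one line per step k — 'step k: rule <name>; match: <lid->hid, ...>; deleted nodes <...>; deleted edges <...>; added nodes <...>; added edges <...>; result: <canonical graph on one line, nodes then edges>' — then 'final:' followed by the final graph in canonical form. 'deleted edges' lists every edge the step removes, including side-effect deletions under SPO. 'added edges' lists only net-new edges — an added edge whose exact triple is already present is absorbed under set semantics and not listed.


step 1: rule r1; match: 0->6, 1->0, 2->1, 3->5; deleted nodes 6; deleted edges (6,0,c); (6,1,c); (6,5,c); added nodes 10, 11, 12, 13, 14, 15, 16; added edges (13,0,c); (13,10,c); (13,12,c); (14,1,c); (14,10,c); (14,11,c); (15,5,c); (15,11,c); (15,12,c); (16,10,c); (16,11,c); (16,12,c); result: nodes: 0:vx, 1:vx, 4:vx, 5:vx, 8:tri, 9:tri, 10:vx, 11:vx, 12:vx, 13:tri, 14:tri, 15:tri, 16:tri edges: (8,0,c); (8,0,ck); (8,4,c); (8,5,c); (9,0,c); (9,1,c); (9,4,c); (13,0,c); (13,10,c); (13,12,c); (14,1,c); (14,10,c); (14,11,c); (15,5,c); (15,11,c); (15,12,c); (16,10,c); (16,11,c); (16,12,c)
step 2: rule r1; match: 0->8, 1->0, 2->4, 3->5; deleted nodes 8; deleted edges (8,0,c); (8,0,ck); (8,4,c); (8,5,c); added nodes 17, 18, 19, 20, 21, 22, 23; added edges (20,0,c); (20,17,c); (20,19,c); (21,4,c); (21,17,c); (21,18,c); (22,5,c); (22,18,c); (22,19,c); (23,17,c); (23,18,c); (23,19,c); result: nodes: 0:vx, 1:vx, 4:vx, 5:vx, 9:tri, 10:vx, 11:vx, 12:vx, 13:tri, 14:tri, 15:tri, 16:tri, 17:vx, 18:vx, 19:vx, 20:tri, 21:tri, 22:tri, 23:tri edges: (9,0,c); (9,1,c); (9,4,c); (13,0,c); (13,10,c); (13,12,c); (14,1,c); (14,10,c); (14,11,c); (15,5,c); (15,11,c); (15,12,c); (16,10,c); (16,11,c); (16,12,c); (20,0,c); (20,17,c); (20,19,c); (21,4,c); (21,17,c); (21,18,c); (22,5,c); (22,18,c); (22,19,c); (23,17,c); (23,18,c); (23,19,c)
final:
nodes: 0:vx, 1:vx, 4:vx, 5:vx, 9:tri, 10:vx, 11:vx, 12:vx, 13:tri, 14:tri, 15:tri, 16:tri, 17:vx, 18:vx, 19:vx, 20:tri, 21:tri, 22:tri, 23:tri
edges: (9,0,c); (9,1,c); (9,4,c); (13,0,c); (13,10,c); (13,12,c); (14,1,c); (14,10,c); (14,11,c); (15,5,c); (15,11,c); (15,12,c); (16,10,c); (16,11,c); (16,12,c); (20,0,c); (20,17,c); (20,19,c); (21,4,c); (21,17,c); (21,18,c); (22,5,c); (22,18,c); (22,19,c); (23,17,c); (23,18,c); (23,19,c)


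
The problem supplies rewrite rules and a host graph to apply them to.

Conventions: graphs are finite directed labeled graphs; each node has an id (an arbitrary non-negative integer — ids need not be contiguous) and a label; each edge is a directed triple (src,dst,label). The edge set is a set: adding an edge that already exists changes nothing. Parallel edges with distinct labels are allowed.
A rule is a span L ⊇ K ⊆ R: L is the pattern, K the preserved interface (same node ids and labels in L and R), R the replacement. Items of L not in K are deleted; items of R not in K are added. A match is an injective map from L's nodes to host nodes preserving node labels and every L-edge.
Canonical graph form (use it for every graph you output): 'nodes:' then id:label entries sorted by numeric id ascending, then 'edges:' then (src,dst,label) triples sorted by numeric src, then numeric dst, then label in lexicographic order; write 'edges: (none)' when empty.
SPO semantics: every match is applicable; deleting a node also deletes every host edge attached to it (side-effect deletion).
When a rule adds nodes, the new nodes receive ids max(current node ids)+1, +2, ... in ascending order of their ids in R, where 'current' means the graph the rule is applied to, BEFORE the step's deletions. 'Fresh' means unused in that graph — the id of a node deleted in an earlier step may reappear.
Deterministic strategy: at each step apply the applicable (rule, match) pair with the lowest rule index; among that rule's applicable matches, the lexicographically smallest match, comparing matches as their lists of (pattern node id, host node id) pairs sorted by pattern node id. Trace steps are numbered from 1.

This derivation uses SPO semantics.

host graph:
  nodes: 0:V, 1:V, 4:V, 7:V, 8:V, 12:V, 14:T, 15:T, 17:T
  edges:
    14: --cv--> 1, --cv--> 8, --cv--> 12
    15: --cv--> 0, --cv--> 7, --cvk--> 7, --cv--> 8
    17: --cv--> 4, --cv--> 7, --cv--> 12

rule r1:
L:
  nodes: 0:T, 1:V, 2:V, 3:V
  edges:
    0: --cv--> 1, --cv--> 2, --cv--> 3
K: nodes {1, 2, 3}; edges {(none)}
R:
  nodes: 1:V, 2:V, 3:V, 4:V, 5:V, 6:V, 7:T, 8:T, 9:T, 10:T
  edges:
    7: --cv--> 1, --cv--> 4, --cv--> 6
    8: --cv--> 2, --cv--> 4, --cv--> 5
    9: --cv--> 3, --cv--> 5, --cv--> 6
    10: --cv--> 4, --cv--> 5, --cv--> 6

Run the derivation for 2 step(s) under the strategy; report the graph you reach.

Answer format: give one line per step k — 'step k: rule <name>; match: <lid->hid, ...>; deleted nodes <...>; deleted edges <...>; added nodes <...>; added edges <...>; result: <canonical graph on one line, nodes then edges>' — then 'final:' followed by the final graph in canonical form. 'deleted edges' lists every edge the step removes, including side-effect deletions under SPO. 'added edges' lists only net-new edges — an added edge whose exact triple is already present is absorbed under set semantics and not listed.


step 1: rule r1; match: 0->14, 1->1, 2->8, 3->12; deleted nodes 14; deleted edges (14,1,cv); (14,8,cv); (14,12,cv); added nodes 18, 19, 20, 21, 22, 23, 24; added edges (21,1,cv); (21,18,cv); (21,20,cv); (22,8,cv); (22,18,cv); (22,19,cv); (23,12,cv); (23,19,cv); (23,20,cv); (24,18,cv); (24,19,cv); (24,20,cv); result: nodes: 0:V, 1:V, 4:V, 7:V, 8:V, 12:V, 15:T, 17:T, 18:V, 19:V, 20:V, 21:T, 22:T, 23:T, 24:T edges: (15,0,cv); (15,7,cv); (15,7,cvk); (15,8,cv); (17,4,cv); (17,7,cv); (17,12,cv); (21,1,cv); (21,18,cv); (21,20,cv); (22,8,cv); (22,18,cv); (22,19,cv); (23,12,cv); (23,19,cv); (23,20,cv); (24,18,cv); (24,19,cv); (24,20,cv)
step 2: rule r1; match: 0->15, 1->0, 2->7, 3->8; deleted nodes 15; deleted edges (15,0,cv); (15,7,cv); (15,7,cvk); (15,8,cv); added nodes 25, 26, 27, 28, 29, 30, 31; added edges (28,0,cv); (28,25,cv); (28,27,cv); (29,7,cv); (29,25,cv); (29,26,cv); (30,8,cv); (30,26,cv); (30,27,cv); (31,25,cv); (31,26,cv); (31,27,cv); result: nodes: 0:V, 1:V, 4:V, 7:V, 8:V, 12:V, 17:T, 18:V, 19:V, 20:V, 21:T, 22:T, 23:T, 24:T, 25:V, 26:V, 27:V, 28:T, 29:T, 30:T, 31:T edges: (17,4,cv); (17,7,cv); (17,12,cv); (21,1,cv); (21,18,cv); (21,20,cv); (22,8,cv); (22,18,cv); (22,19,cv); (23,12,cv); (23,19,cv); (23,20,cv); (24,18,cv); (24,19,cv); (24,20,cv); (28,0,cv); (28,25,cv); (28,27,cv); (29,7,cv); (29,25,cv); (29,26,cv); (30,8,cv); (30,26,cv); (30,27,cv); (31,25,cv); (31,26,cv); (31,27,cv)
final:
nodes: 0:V, 1:V, 4:V, 7:V, 8:V, 12:V, 17:T, 18:V, 19:V, 20:V, 21:T, 22:T, 23:T, 24:T, 25:V, 26:V, 27:V, 28:T, 29:T, 30:T, 31:T
edges: (17,4,cv); (17,7,cv); (17,12,cv); (21,1,cv); (21,18,cv); (21,20,cv); (22,8,cv); (22,18,cv); (22,19,cv); (23,12,cv); (23,19,cv); (23,20,cv); (24,18,cv); (24,19,cv); (24,20,cv); (28,0,cv); (28,25,cv); (28,27,cv); (29,7,cv); (29,25,cv); (29,26,cv); (30,8,cv); (30,26,cv); (30,27,cv); (31,25,cv); (31,26,cv); (31,27,cv)


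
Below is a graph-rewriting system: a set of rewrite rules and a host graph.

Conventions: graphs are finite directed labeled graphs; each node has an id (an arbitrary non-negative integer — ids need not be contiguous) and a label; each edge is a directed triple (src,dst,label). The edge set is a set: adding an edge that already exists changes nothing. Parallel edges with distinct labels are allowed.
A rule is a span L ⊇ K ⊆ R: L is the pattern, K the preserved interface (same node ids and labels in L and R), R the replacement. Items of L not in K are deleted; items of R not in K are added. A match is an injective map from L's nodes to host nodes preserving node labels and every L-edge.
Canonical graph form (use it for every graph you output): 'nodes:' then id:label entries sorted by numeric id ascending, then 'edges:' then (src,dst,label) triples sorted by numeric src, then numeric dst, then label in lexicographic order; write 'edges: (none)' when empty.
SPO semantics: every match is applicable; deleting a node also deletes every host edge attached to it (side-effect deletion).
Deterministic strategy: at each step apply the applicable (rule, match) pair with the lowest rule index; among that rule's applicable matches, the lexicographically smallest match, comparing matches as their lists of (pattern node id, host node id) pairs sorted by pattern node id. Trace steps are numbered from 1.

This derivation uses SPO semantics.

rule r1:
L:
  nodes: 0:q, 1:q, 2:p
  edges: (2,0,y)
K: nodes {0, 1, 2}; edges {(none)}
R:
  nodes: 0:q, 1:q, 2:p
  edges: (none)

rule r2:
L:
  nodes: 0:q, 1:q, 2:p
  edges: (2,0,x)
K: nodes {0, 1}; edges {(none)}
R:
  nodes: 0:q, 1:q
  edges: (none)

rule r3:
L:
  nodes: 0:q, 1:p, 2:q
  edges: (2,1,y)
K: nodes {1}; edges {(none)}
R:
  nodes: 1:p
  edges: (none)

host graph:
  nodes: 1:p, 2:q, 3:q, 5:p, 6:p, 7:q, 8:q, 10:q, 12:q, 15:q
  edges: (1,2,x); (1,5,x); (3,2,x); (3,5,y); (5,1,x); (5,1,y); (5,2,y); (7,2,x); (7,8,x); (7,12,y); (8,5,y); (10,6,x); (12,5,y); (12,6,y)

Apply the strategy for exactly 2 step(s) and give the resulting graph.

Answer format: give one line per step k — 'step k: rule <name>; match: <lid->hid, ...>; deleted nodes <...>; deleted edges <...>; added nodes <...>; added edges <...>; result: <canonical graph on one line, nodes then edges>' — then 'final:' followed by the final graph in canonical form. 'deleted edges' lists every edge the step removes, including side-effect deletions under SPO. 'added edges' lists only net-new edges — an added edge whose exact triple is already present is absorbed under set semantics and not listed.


step 1: rule r1; match: 0->2, 1->3, 2->5; deleted nodes (none); deleted edges (5,2,y); added nodes (none); added edges (none); result: nodes: 1:p, 2:q, 3:q, 5:p, 6:p, 7:q, 8:q, 10:q, 12:q, 15:q edges: (1,2,x); (1,5,x); (3,2,x); (3,5,y); (5,1,x); (5,1,y); (7,2,x); (7,8,x); (7,12,y); (8,5,y); (10,6,x); (12,5,y); (12,6,y)
step 2: rule r2; match: 0->2, 1->3, 2->1; deleted nodes 1; deleted edges (1,2,x); (1,5,x); (5,1,x); (5,1,y); added nodes (none); added edges (none); result: nodes: 2:q, 3:q, 5:p, 6:p, 7:q, 8:q, 10:q, 12:q, 15:q edges: (3,2,x); (3,5,y); (7,2,x); (7,8,x); (7,12,y); (8,5,y); (10,6,x); (12,5,y); (12,6,y)
final:
nodes: 2:q, 3:q, 5:p, 6:p, 7:q, 8:q, 10:q, 12:q, 15:q
edges: (3,2,x); (3,5,y); (7,2,x); (7,8,x); (7,12,y); (8,5,y); (10,6,x); (12,5,y); (12,6,y)


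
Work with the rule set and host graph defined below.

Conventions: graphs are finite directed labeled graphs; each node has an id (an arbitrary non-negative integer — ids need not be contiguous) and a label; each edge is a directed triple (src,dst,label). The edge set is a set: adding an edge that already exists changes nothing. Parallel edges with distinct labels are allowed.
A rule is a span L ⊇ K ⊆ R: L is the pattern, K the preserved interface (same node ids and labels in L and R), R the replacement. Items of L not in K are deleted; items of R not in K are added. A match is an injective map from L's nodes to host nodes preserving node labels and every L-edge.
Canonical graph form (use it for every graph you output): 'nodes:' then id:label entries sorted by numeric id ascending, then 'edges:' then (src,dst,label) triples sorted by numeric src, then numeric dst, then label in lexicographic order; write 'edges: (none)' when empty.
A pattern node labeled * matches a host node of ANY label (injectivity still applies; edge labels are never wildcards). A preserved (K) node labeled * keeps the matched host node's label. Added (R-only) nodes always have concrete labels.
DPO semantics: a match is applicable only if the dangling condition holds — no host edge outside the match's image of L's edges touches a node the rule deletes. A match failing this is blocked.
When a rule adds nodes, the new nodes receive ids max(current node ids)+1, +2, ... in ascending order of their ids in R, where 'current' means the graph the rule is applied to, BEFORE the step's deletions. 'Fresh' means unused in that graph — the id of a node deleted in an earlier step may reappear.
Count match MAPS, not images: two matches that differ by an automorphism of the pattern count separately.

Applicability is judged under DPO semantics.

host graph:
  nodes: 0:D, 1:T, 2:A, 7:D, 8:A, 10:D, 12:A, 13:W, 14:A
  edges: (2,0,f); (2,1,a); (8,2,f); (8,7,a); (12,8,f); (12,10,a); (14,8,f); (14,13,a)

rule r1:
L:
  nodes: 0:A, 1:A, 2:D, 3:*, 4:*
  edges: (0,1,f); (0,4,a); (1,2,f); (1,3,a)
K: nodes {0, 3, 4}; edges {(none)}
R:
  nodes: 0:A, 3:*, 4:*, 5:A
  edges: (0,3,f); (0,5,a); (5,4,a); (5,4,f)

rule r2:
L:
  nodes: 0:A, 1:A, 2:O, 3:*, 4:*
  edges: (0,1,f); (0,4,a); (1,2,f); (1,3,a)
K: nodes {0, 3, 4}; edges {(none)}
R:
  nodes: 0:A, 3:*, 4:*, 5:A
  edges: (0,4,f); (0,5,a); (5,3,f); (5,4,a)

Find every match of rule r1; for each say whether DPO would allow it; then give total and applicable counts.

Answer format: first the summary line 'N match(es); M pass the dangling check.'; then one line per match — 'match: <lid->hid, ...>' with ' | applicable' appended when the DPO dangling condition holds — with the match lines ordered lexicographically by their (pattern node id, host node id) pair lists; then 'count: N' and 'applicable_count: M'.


1 match(es); 1 pass the dangling check.
match: 0->8, 1->2, 2->0, 3->1, 4->7 | applicable
count: 1
applicable_count: 1


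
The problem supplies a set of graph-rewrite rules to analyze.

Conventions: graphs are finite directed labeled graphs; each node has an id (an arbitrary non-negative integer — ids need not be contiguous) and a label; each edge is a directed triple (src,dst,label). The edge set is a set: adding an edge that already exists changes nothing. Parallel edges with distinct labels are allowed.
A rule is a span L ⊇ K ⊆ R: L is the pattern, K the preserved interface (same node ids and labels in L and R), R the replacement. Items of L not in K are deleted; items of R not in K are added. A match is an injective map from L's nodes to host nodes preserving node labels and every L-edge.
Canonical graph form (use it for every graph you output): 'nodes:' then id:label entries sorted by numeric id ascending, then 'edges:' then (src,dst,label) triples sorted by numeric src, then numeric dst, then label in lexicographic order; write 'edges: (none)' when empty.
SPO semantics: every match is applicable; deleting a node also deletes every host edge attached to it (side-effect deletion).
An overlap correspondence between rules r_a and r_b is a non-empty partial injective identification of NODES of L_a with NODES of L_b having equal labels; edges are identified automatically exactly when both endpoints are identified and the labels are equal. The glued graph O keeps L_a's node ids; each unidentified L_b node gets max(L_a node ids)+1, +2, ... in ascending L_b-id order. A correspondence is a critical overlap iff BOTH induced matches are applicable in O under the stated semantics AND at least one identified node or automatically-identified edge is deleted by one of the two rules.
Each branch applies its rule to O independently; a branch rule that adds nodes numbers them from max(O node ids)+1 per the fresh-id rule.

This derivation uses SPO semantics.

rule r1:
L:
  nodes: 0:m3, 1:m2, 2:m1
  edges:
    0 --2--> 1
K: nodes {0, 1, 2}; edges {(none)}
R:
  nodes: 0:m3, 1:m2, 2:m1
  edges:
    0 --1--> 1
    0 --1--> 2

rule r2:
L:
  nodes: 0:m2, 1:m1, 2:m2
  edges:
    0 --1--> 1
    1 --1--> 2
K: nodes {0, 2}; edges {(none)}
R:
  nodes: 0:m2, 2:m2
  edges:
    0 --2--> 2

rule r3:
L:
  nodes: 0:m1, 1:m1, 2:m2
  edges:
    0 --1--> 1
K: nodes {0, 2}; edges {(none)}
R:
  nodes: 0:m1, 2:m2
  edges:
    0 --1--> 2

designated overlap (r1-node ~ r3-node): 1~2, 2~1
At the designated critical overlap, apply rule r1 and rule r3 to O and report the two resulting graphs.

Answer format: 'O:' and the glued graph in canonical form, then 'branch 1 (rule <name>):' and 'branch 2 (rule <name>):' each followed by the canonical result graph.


O:
nodes: 0:m3, 1:m2, 2:m1, 3:m1
edges: (0,1,2); (3,2,1)
branch 1 (rule r1):
nodes: 0:m3, 1:m2, 2:m1, 3:m1
edges: (0,1,1); (0,2,1); (3,2,1)
branch 2 (rule r3):
nodes: 0:m3, 1:m2, 3:m1
edges: (0,1,2); (3,1,1)


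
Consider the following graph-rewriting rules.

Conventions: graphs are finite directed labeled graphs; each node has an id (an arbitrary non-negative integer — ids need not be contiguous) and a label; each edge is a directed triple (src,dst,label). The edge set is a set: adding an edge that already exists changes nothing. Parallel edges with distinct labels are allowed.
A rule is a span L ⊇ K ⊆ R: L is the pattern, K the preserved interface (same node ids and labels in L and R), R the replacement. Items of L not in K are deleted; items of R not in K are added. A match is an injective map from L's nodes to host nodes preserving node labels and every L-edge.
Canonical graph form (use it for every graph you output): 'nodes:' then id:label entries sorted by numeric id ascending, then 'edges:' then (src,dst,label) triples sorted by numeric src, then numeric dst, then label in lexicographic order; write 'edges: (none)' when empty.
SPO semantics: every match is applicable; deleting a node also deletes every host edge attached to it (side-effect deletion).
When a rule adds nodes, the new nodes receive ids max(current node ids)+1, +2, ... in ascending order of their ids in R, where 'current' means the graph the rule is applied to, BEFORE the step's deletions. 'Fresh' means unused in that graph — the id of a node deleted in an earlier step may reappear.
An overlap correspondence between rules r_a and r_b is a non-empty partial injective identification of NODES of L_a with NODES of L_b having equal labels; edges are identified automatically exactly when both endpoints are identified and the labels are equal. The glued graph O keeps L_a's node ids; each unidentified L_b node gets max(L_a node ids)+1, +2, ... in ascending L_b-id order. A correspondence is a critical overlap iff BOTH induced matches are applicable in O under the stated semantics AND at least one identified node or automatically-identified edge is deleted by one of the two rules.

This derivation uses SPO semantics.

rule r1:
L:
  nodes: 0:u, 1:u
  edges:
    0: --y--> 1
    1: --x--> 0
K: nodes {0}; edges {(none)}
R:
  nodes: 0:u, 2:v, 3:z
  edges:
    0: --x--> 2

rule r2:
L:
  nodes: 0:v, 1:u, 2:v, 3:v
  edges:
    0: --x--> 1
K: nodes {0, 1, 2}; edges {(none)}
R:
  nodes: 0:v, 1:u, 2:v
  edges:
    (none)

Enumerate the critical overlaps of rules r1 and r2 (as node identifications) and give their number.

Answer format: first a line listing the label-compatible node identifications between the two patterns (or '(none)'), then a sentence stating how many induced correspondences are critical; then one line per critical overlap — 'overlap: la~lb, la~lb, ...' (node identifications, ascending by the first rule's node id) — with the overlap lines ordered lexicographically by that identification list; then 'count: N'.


label-compatible node identifications between L(r1) and L(r2): 0~1, 1~1
1 of the induced correspondences is a critical overlap of r1 and r2.
overlap: 1~1
count: 1


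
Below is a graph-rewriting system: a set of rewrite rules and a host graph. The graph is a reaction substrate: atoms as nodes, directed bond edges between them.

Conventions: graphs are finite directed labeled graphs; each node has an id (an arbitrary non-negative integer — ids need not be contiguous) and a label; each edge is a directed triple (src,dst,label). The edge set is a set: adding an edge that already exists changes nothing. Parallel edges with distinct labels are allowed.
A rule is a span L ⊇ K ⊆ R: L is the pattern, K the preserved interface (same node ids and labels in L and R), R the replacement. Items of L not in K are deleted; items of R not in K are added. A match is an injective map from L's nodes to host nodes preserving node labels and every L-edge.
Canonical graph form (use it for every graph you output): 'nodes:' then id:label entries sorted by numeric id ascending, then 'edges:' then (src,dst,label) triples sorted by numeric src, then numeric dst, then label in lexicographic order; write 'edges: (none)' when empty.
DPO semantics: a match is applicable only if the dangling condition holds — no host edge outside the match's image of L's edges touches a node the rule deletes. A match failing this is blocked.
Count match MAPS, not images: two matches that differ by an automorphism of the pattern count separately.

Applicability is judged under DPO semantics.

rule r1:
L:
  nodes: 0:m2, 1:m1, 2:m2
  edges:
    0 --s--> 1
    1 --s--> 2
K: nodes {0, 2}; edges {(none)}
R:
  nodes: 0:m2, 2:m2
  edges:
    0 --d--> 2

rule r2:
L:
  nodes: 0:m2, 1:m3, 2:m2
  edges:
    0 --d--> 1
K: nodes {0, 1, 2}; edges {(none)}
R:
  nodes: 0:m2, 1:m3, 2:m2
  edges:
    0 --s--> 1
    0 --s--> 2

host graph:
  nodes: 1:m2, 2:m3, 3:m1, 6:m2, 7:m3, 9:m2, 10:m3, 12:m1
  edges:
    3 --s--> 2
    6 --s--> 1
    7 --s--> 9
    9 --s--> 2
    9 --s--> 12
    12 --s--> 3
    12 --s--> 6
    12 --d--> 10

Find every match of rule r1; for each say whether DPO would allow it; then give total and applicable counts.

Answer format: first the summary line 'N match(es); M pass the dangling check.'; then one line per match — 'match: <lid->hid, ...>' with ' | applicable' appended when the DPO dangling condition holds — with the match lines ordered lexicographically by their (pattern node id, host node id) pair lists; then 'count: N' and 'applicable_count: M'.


1 match(es); 0 pass the dangling check.
match: 0->9, 1->12, 2->6
count: 1
applicable_count: 0


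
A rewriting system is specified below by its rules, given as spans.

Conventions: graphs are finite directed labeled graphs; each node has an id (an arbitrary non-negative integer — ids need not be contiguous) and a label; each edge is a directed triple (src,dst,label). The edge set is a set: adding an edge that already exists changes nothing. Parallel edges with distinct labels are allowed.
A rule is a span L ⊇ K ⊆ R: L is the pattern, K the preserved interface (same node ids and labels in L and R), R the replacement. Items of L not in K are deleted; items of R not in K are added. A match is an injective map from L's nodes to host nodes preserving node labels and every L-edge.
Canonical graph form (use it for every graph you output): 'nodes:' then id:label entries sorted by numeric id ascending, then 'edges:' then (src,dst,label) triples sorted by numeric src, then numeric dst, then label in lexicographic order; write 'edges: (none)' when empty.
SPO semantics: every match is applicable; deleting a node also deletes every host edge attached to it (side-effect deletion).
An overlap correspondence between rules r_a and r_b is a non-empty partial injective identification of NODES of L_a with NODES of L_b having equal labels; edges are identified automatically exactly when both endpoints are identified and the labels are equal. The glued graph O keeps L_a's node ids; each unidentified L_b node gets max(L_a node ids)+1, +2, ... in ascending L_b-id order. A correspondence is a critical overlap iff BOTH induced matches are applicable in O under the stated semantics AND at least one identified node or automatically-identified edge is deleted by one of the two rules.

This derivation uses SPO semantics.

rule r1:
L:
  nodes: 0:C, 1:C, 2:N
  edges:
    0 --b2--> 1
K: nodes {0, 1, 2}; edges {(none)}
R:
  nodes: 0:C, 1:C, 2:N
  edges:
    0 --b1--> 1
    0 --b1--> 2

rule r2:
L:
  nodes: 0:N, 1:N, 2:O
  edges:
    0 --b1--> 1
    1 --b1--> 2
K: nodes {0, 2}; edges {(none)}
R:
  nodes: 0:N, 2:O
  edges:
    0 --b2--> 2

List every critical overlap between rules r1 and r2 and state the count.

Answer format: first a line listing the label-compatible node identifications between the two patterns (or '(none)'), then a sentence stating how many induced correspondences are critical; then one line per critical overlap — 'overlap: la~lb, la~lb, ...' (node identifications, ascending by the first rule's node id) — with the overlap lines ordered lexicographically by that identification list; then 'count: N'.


label-compatible node identifications between L(r1) and L(r2): 2~0, 2~1
1 of the induced correspondences is a critical overlap of r1 and r2.
overlap: 2~1
count: 1


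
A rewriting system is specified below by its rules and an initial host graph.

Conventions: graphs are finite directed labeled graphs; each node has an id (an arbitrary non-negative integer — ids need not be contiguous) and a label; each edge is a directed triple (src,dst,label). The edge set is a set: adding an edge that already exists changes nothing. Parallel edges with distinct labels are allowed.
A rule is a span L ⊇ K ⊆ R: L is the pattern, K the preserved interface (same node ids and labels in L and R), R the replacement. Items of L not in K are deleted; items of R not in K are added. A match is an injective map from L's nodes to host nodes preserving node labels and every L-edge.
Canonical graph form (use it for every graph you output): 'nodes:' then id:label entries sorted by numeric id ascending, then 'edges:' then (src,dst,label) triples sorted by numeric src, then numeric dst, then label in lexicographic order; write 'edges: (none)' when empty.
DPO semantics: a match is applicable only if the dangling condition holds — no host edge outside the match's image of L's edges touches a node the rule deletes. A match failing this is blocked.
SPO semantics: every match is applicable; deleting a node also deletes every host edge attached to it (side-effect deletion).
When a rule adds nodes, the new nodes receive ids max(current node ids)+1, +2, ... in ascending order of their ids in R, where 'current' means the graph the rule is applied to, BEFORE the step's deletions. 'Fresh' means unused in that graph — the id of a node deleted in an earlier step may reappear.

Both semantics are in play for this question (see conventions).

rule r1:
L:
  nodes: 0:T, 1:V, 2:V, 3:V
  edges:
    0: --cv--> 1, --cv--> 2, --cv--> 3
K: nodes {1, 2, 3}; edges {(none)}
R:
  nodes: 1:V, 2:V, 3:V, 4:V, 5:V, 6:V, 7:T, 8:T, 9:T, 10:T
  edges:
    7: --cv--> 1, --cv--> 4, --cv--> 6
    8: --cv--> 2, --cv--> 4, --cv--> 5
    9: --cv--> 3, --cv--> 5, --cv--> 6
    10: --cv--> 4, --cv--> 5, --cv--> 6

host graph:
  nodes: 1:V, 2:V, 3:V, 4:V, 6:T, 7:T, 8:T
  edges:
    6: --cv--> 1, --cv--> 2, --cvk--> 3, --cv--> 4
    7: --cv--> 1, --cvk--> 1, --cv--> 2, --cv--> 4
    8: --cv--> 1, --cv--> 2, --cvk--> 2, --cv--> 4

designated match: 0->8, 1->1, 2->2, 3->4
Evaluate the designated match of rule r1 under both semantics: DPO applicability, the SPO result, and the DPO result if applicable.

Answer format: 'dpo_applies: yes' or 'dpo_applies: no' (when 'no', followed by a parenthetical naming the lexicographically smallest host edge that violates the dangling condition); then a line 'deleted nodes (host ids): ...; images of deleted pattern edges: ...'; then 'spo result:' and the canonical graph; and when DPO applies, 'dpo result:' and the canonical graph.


dpo_applies: no
(the rule deletes node 8, which keeps host edge (8,2,cvk) outside the match image — the dangling condition fails, DPO blocks; SPO proceeds and side-deletes such edges)
deleted nodes (host ids): 8; images of deleted pattern edges: (8,1,cv); (8,2,cv); (8,4,cv)
spo result:
nodes: 1:V, 2:V, 3:V, 4:V, 6:T, 7:T, 9:V, 10:V, 11:V, 12:T, 13:T, 14:T, 15:T
edges: (6,1,cv); (6,2,cv); (6,3,cvk); (6,4,cv); (7,1,cv); (7,1,cvk); (7,2,cv); (7,4,cv); (12,1,cv); (12,9,cv); (12,11,cv); (13,2,cv); (13,9,cv); (13,10,cv); (14,4,cv); (14,10,cv); (14,11,cv); (15,9,cv); (15,10,cv); (15,11,cv)


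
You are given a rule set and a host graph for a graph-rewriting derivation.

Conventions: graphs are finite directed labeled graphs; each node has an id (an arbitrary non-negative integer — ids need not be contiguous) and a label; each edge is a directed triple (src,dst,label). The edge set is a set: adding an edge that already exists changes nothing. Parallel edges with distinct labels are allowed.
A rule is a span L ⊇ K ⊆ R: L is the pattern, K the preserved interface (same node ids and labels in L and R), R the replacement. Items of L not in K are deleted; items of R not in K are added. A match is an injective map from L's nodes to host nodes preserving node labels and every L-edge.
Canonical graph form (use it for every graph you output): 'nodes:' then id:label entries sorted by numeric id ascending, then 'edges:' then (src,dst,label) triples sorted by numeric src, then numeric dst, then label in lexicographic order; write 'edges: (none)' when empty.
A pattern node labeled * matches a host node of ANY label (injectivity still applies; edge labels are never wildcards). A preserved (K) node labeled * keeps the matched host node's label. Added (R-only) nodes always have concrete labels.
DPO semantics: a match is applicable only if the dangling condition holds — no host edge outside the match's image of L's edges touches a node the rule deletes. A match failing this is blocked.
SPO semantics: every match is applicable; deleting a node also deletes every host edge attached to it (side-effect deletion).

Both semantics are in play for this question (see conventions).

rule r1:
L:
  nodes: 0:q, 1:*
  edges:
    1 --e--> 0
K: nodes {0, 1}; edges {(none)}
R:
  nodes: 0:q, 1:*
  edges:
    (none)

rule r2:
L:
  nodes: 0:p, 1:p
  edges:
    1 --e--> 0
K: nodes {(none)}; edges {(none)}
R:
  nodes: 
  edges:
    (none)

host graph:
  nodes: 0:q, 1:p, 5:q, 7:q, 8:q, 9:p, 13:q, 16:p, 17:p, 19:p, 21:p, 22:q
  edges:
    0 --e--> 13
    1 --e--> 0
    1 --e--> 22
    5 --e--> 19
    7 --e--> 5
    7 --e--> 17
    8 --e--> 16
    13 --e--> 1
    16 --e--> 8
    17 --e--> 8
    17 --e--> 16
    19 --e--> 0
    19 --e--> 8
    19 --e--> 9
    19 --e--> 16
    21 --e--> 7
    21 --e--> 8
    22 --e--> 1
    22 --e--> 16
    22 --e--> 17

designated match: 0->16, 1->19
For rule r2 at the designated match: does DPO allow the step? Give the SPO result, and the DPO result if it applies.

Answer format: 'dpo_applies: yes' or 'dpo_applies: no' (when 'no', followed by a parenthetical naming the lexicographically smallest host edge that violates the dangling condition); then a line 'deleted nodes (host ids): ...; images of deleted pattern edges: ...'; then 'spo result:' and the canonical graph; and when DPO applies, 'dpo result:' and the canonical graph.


dpo_applies: no
(the rule deletes node 19, which keeps host edge (5,19,e) outside the match image — the dangling condition fails, DPO blocks; SPO proceeds and side-deletes such edges)
deleted nodes (host ids): 16, 19; images of deleted pattern edges: (19,16,e)
spo result:
nodes: 0:q, 1:p, 5:q, 7:q, 8:q, 9:p, 13:q, 17:p, 21:p, 22:q
edges: (0,13,e); (1,0,e); (1,22,e); (7,5,e); (7,17,e); (13,1,e); (17,8,e); (21,7,e); (21,8,e); (22,1,e); (22,17,e)


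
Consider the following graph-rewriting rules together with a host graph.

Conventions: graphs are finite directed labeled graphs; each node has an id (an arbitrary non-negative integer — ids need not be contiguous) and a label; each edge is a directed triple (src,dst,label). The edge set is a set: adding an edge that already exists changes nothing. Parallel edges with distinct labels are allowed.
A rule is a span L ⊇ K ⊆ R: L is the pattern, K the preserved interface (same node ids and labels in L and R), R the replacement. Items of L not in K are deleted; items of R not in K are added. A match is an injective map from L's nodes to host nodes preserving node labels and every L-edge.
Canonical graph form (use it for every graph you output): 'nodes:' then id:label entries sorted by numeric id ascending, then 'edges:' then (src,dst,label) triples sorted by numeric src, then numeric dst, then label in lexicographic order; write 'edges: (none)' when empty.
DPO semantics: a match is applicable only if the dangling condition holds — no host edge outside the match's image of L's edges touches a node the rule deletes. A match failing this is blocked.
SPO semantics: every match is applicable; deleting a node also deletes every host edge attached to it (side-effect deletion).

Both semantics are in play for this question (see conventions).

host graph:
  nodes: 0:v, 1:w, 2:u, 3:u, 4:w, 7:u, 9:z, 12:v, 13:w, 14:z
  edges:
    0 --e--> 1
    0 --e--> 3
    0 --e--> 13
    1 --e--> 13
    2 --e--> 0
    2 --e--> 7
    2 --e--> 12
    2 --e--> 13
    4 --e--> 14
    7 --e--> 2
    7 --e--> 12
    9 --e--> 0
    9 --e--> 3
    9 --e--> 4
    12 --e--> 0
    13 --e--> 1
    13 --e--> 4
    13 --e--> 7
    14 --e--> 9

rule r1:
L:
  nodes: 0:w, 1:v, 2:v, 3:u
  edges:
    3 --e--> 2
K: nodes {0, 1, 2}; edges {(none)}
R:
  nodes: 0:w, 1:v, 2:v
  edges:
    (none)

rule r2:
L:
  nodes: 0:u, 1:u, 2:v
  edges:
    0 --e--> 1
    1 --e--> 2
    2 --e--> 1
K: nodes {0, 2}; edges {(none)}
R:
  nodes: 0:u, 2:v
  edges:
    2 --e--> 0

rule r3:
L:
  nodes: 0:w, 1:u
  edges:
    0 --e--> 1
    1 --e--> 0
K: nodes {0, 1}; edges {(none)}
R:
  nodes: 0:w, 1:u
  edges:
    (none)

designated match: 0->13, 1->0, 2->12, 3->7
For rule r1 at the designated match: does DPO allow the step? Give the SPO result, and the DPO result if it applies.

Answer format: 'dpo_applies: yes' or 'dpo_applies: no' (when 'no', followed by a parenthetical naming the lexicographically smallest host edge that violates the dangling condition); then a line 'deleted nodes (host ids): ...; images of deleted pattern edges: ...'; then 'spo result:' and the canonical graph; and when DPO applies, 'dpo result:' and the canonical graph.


dpo_applies: no
(the rule deletes node 7, which keeps host edge (2,7,e) outside the match image — the dangling condition fails, DPO blocks; SPO proceeds and side-deletes such edges)
deleted nodes (host ids): 7; images of deleted pattern edges: (7,12,e)
spo result:
nodes: 0:v, 1:w, 2:u, 3:u, 4:w, 9:z, 12:v, 13:w, 14:z
edges: (0,1,e); (0,3,e); (0,13,e); (1,13,e); (2,0,e); (2,12,e); (2,13,e); (4,14,e); (9,0,e); (9,3,e); (9,4,e); (12,0,e); (13,1,e); (13,4,e); (14,9,e)


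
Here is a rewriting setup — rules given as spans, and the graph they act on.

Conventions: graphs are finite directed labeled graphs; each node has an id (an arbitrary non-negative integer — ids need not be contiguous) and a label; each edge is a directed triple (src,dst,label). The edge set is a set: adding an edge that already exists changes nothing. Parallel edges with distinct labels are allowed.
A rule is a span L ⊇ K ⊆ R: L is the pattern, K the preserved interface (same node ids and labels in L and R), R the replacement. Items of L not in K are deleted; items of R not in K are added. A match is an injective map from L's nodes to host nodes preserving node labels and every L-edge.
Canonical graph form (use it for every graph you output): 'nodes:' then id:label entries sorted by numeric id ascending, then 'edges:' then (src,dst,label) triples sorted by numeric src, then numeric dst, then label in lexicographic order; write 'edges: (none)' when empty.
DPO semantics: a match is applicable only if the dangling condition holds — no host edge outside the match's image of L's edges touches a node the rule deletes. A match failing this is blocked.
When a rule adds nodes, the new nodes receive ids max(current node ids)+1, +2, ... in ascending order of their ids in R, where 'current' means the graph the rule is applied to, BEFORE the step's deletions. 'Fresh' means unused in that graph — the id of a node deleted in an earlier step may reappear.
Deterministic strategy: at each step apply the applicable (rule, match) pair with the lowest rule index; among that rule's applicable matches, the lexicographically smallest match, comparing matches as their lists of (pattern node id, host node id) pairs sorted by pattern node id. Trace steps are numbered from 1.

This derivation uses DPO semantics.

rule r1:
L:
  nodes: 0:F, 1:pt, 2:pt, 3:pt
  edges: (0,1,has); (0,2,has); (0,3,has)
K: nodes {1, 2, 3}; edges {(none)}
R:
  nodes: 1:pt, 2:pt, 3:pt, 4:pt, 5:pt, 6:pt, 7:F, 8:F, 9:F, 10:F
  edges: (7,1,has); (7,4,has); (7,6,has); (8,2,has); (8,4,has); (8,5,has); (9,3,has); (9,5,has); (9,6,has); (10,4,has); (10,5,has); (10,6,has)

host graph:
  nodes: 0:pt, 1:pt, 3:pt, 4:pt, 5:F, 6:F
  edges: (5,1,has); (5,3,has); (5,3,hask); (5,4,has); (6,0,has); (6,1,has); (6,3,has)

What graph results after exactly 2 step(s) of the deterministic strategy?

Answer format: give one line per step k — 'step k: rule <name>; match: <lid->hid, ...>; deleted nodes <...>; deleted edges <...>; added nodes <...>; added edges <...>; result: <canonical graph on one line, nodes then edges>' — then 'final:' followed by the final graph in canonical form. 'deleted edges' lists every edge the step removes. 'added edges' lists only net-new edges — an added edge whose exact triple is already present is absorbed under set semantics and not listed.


step 1: rule r1; match: 0->6, 1->0, 2->1, 3->3; deleted nodes 6; deleted edges (6,0,has); (6,1,has); (6,3,has); added nodes 7, 8, 9, 10, 11, 12, 13; added edges (10,0,has); (10,7,has); (10,9,has); (11,1,has); (11,7,has); (11,8,has); (12,3,has); (12,8,has); (12,9,has); (13,7,has); (13,8,has); (13,9,has); result: nodes: 0:pt, 1:pt, 3:pt, 4:pt, 5:F, 7:pt, 8:pt, 9:pt, 10:F, 11:F, 12:F, 13:F edges: (5,1,has); (5,3,has); (5,3,hask); (5,4,has); (10,0,has); (10,7,has); (10,9,has); (11,1,has); (11,7,has); (11,8,has); (12,3,has); (12,8,has); (12,9,has); (13,7,has); (13,8,has); (13,9,has)
step 2: rule r1; match: 0->10, 1->0, 2->7, 3->9; deleted nodes 10; deleted edges (10,0,has); (10,7,has); (10,9,has); added nodes 14, 15, 16, 17, 18, 19, 20; added edges (17,0,has); (17,14,has); (17,16,has); (18,7,has); (18,14,has); (18,15,has); (19,9,has); (19,15,has); (19,16,has); (20,14,has); (20,15,has); (20,16,has); result: nodes: 0:pt, 1:pt, 3:pt, 4:pt, 5:F, 7:pt, 8:pt, 9:pt, 11:F, 12:F, 13:F, 14:pt, 15:pt, 16:pt, 17:F, 18:F, 19:F, 20:F edges: (5,1,has); (5,3,has); (5,3,hask); (5,4,has); (11,1,has); (11,7,has); (11,8,has); (12,3,has); (12,8,has); (12,9,has); (13,7,has); (13,8,has); (13,9,has); (17,0,has); (17,14,has); (17,16,has); (18,7,has); (18,14,has); (18,15,has); (19,9,has); (19,15,has); (19,16,has); (20,14,has); (20,15,has); (20,16,has)
final:
nodes: 0:pt, 1:pt, 3:pt, 4:pt, 5:F, 7:pt, 8:pt, 9:pt, 11:F, 12:F, 13:F, 14:pt, 15:pt, 16:pt, 17:F, 18:F, 19:F, 20:F
edges: (5,1,has); (5,3,has); (5,3,hask); (5,4,has); (11,1,has); (11,7,has); (11,8,has); (12,3,has); (12,8,has); (12,9,has); (13,7,has); (13,8,has); (13,9,has); (17,0,has); (17,14,has); (17,16,has); (18,7,has); (18,14,has); (18,15,has); (19,9,has); (19,15,has); (19,16,has); (20,14,has); (20,15,has); (20,16,has)
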